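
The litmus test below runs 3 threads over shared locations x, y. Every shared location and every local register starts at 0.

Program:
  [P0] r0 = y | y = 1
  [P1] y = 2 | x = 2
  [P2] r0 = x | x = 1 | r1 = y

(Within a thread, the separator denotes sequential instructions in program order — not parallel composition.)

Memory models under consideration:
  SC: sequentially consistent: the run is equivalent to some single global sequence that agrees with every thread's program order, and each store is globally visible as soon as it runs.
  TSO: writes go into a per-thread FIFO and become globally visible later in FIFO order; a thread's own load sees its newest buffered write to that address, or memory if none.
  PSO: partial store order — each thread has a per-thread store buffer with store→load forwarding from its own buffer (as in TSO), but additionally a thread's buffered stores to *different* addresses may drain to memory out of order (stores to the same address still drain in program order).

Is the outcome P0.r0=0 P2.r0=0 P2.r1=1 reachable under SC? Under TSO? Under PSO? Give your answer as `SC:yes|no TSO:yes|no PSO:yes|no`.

outcome vector order: (P0.r0,P2.r0,P2.r1)
SC: 10 outcomes — {000 001 002 021 022 200 201 202 221 222}
TSO: 10 outcomes — {000 001 002 021 022 200 201 202 221 222}
PSO: 12 outcomes — {000 001 002 020 021 022 200 201 202 220 221 222}
target 001 ∈ {SC,TSO,PSO}

SC:yes TSO:yes PSO:yes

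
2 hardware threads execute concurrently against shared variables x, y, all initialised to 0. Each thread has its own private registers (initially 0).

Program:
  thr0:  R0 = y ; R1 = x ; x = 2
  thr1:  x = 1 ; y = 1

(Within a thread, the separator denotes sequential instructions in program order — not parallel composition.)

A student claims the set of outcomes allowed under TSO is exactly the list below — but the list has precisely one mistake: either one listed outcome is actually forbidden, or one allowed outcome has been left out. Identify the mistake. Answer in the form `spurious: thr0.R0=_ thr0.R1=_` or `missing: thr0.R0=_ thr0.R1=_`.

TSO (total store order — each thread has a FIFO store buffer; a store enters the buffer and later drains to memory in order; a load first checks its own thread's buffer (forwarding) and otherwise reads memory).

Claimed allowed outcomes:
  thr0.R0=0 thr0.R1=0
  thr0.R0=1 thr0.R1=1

outcome vector order: (thr0.R0,thr0.R1)
under TSO → 0/0; 0/1; 1/1
TSO∖claimed = {0/1}

missing: thr0.R0=0 thr0.R1=1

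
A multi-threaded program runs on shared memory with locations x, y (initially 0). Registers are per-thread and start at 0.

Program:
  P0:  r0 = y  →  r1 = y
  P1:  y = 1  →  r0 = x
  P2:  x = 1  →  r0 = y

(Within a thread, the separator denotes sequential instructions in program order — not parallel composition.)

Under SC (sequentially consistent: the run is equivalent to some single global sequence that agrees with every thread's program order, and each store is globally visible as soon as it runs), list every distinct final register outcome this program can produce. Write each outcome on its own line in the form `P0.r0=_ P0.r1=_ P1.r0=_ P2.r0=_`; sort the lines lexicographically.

P0.r0=0 P0.r1=0 P1.r0=0 P2.r0=1
P0.r0=0 P0.r1=0 P1.r0=1 P2.r0=0
P0.r0=0 P0.r1=0 P1.r0=1 P2.r0=1
P0.r0=0 P0.r1=1 P1.r0=0 P2.r0=1
P0.r0=0 P0.r1=1 P1.r0=1 P2.r0=0
P0.r0=0 P0.r1=1 P1.r0=1 P2.r0=1
P0.r0=1 P0.r1=1 P1.r0=0 P2.r0=1
P0.r0=1 P0.r1=1 P1.r0=1 P2.r0=0
P0.r0=1 P0.r1=1 P1.r0=1 P2.r0=1

outcome vector order: (P0.r0,P0.r1,P1.r0,P2.r0)
|SC outcomes| = 9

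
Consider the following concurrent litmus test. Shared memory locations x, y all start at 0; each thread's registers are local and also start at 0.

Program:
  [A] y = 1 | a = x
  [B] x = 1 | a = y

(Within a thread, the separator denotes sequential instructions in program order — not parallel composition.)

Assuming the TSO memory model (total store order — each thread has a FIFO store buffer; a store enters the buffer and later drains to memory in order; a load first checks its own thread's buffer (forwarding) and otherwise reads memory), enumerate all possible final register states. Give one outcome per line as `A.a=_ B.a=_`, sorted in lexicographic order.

A.a=0 B.a=0
A.a=0 B.a=1
A.a=1 B.a=0
A.a=1 B.a=1

outcome vector order: (A.a,B.a)
|TSO outcomes| = 4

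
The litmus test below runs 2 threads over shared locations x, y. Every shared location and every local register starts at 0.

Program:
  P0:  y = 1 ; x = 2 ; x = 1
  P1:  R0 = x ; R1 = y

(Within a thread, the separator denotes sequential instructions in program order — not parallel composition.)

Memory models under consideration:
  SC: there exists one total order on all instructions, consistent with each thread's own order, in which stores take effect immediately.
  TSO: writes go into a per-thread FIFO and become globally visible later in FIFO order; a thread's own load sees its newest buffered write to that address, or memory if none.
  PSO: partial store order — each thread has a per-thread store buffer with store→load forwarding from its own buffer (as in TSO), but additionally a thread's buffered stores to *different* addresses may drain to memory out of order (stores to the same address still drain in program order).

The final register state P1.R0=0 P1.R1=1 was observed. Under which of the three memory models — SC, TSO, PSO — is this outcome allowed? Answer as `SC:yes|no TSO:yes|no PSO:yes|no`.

outcome vector order: (P1.R0,P1.R1)
under SC → <0 0>; <0 1>; <1 1>; <2 1>
under TSO → <0 0>; <0 1>; <1 1>; <2 1>
under PSO → <0 0>; <0 1>; <1 0>; <1 1>; <2 0>; <2 1>
target <0 1> ∈ {SC,TSO,PSO}

SC:yes TSO:yes PSO:yes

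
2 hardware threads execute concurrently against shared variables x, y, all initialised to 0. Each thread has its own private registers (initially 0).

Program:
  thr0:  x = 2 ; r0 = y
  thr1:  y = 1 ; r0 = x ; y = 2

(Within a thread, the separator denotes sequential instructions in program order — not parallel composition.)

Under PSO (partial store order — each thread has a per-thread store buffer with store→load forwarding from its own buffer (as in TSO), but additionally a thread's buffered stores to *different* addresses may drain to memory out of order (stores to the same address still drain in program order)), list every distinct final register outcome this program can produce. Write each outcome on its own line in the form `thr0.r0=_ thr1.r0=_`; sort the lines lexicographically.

outcome vector order: (thr0.r0,thr1.r0)
|PSO outcomes| = 6

thr0.r0=0 thr1.r0=0
thr0.r0=0 thr1.r0=2
thr0.r0=1 thr1.r0=0
thr0.r0=1 thr1.r0=2
thr0.r0=2 thr1.r0=0
thr0.r0=2 thr1.r0=2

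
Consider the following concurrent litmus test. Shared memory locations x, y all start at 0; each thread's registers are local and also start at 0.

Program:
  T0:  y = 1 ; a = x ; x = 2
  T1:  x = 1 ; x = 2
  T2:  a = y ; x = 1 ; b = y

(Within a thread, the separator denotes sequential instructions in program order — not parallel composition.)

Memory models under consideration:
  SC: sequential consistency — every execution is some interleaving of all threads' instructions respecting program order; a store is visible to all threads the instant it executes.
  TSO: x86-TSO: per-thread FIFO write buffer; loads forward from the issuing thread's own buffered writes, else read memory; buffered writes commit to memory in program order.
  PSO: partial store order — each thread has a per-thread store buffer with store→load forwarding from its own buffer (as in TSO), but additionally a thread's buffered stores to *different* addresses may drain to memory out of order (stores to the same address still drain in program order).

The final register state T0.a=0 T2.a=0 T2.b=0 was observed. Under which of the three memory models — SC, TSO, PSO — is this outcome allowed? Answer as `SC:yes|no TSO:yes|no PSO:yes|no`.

SC:no TSO:yes PSO:yes

outcome vector order: (T0.a,T2.a,T2.b)
[SC] allowed = {<0 0 1> <0 1 1> <1 0 0> <1 0 1> <1 1 1> <2 0 0> <2 0 1> <2 1 1>}
[TSO] allowed = {<0 0 0> <0 0 1> <0 1 1> <1 0 0> <1 0 1> <1 1 1> <2 0 0> <2 0 1> <2 1 1>}
[PSO] allowed = {<0 0 0> <0 0 1> <0 1 1> <1 0 0> <1 0 1> <1 1 1> <2 0 0> <2 0 1> <2 1 1>}
target <0 0 0> ∈ {TSO,PSO}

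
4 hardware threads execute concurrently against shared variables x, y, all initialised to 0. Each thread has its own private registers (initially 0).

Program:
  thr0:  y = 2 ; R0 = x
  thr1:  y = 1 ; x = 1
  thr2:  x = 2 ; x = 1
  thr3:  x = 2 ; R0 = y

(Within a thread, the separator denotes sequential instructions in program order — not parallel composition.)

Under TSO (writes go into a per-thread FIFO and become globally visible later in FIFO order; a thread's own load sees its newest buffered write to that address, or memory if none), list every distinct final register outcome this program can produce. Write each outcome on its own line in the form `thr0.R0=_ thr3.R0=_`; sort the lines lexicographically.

thr0.R0=0 thr3.R0=0
thr0.R0=0 thr3.R0=1
thr0.R0=0 thr3.R0=2
thr0.R0=1 thr3.R0=0
thr0.R0=1 thr3.R0=1
thr0.R0=1 thr3.R0=2
thr0.R0=2 thr3.R0=0
thr0.R0=2 thr3.R0=1
thr0.R0=2 thr3.R0=2

outcome vector order: (thr0.R0,thr3.R0)
|TSO outcomes| = 9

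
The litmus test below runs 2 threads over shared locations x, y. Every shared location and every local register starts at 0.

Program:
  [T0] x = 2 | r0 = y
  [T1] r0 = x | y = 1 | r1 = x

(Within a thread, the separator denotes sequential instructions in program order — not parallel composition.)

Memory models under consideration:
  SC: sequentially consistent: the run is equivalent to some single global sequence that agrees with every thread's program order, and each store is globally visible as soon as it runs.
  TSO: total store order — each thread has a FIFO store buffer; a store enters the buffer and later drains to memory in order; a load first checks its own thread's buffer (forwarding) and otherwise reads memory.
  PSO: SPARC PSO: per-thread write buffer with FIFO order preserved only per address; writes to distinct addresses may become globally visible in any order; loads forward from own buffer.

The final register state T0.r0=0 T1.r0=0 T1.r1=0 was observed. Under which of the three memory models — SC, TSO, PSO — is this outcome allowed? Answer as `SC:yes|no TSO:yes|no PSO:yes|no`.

SC:no TSO:yes PSO:yes

outcome vector order: (T0.r0,T1.r0,T1.r1)
[SC] allowed = {<0 0 2>; <0 2 2>; <1 0 0>; <1 0 2>; <1 2 2>}
[TSO] allowed = {<0 0 0>; <0 0 2>; <0 2 2>; <1 0 0>; <1 0 2>; <1 2 2>}
[PSO] allowed = {<0 0 0>; <0 0 2>; <0 2 2>; <1 0 0>; <1 0 2>; <1 2 2>}
target <0 0 0> ∈ {TSO,PSO}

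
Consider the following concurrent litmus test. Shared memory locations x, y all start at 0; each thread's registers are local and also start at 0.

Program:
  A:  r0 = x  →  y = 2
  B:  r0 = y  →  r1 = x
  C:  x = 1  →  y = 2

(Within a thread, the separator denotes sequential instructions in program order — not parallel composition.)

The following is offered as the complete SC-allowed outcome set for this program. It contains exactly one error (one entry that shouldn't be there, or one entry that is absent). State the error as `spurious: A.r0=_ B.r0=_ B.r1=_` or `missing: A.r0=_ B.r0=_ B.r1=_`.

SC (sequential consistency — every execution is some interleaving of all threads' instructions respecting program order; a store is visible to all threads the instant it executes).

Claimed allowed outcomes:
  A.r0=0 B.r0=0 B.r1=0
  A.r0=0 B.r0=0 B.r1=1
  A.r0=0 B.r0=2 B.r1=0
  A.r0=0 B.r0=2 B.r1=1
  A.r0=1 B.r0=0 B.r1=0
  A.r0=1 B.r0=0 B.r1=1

missing: A.r0=1 B.r0=2 B.r1=1

outcome vector order: (A.r0,B.r0,B.r1)
[SC] allowed = {0/0/0; 0/0/1; 0/2/0; 0/2/1; 1/0/0; 1/0/1; 1/2/1}
SC∖claimed = {1/2/1}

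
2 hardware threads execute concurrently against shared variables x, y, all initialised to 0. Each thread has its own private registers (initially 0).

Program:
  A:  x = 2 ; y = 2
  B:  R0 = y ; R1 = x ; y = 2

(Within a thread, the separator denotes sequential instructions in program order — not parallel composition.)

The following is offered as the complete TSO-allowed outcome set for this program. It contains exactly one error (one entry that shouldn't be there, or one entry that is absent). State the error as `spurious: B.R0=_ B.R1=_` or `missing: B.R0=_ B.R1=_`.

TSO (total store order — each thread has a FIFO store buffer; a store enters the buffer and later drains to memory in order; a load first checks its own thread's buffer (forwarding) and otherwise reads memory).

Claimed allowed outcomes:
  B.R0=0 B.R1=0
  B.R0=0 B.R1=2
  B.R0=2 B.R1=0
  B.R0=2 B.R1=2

spurious: B.R0=2 B.R1=0

outcome vector order: (B.R0,B.R1)
[TSO] allowed = {00; 02; 22}
claimed∖TSO = {20}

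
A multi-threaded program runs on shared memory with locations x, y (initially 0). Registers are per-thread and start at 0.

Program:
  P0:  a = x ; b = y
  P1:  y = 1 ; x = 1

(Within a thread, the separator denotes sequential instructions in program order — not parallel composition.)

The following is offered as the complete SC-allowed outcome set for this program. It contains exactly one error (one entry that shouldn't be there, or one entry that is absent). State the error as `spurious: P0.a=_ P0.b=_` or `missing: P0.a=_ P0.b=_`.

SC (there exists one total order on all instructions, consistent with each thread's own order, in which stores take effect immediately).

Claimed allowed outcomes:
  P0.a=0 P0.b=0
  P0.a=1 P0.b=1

missing: P0.a=0 P0.b=1

outcome vector order: (P0.a,P0.b)
under SC → <0 0>; <0 1>; <1 1>
SC∖claimed = {<0 1>}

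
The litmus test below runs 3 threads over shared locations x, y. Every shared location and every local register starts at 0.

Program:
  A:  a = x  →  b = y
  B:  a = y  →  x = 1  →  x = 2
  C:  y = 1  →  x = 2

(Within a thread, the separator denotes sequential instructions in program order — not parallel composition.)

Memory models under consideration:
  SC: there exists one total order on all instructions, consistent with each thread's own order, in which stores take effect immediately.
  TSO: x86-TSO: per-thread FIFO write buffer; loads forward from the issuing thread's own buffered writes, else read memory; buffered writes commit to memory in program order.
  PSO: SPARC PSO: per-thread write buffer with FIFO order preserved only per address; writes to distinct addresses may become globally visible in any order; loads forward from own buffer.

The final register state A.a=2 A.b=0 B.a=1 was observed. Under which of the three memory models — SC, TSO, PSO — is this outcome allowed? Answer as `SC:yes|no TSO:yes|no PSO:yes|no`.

outcome vector order: (A.a,A.b,B.a)
SC: 10 outcomes — {<0 0 0> <0 0 1> <0 1 0> <0 1 1> <1 0 0> <1 1 0> <1 1 1> <2 0 0> <2 1 0> <2 1 1>}
TSO: 10 outcomes — {<0 0 0> <0 0 1> <0 1 0> <0 1 1> <1 0 0> <1 1 0> <1 1 1> <2 0 0> <2 1 0> <2 1 1>}
PSO: 11 outcomes — {<0 0 0> <0 0 1> <0 1 0> <0 1 1> <1 0 0> <1 1 0> <1 1 1> <2 0 0> <2 0 1> <2 1 0> <2 1 1>}
target <2 0 1> ∈ {PSO}

SC:no TSO:no PSO:yes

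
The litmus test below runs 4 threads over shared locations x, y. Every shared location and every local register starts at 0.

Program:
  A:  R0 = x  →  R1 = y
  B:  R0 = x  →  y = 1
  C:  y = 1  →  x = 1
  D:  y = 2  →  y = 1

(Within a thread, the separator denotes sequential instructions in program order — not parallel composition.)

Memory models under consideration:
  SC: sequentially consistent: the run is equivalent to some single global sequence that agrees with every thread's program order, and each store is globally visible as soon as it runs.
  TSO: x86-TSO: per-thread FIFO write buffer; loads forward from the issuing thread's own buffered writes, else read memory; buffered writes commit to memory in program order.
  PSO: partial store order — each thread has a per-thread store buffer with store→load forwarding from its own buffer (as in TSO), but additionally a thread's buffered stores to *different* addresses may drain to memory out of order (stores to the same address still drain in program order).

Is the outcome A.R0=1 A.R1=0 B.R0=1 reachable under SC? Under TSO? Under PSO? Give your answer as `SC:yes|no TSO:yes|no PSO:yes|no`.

SC:no TSO:no PSO:yes

outcome vector order: (A.R0,A.R1,B.R0)
under SC → (0,0,0); (0,0,1); (0,1,0); (0,1,1); (0,2,0); (0,2,1); (1,1,0); (1,1,1); (1,2,0); (1,2,1)
under TSO → (0,0,0); (0,0,1); (0,1,0); (0,1,1); (0,2,0); (0,2,1); (1,1,0); (1,1,1); (1,2,0); (1,2,1)
under PSO → (0,0,0); (0,0,1); (0,1,0); (0,1,1); (0,2,0); (0,2,1); (1,0,0); (1,0,1); (1,1,0); (1,1,1); (1,2,0); (1,2,1)
target (1,0,1) ∈ {PSO}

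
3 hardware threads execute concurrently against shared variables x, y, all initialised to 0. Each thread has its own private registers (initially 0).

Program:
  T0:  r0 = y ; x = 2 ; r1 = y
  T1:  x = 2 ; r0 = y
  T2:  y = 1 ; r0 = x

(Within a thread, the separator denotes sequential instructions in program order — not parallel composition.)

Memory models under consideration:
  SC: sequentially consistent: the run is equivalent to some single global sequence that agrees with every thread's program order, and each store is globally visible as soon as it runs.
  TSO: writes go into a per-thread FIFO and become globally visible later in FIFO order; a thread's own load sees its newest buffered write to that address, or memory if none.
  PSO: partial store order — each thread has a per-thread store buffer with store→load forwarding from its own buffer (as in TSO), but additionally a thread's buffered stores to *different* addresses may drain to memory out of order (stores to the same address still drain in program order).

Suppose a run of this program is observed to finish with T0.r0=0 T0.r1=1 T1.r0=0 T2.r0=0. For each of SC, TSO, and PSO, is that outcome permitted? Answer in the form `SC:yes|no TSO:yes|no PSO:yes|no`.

SC:no TSO:yes PSO:yes

outcome vector order: (T0.r0,T0.r1,T1.r0,T2.r0)
under SC → 0002, 0012, 0102, 0110, 0112, 1102, 1110, 1112
under TSO → 0000, 0002, 0010, 0012, 0100, 0102, 0110, 0112, 1100, 1102, 1110, 1112
under PSO → 0000, 0002, 0010, 0012, 0100, 0102, 0110, 0112, 1100, 1102, 1110, 1112
target 0100 ∈ {TSO,PSO}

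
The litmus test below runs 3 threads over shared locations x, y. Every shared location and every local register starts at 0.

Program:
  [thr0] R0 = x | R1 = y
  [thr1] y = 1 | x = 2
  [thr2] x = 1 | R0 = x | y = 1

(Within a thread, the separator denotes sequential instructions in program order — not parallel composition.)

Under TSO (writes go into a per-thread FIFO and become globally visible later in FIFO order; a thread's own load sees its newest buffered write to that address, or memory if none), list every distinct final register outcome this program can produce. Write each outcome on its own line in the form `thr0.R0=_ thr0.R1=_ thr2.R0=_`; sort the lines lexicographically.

thr0.R0=0 thr0.R1=0 thr2.R0=1
thr0.R0=0 thr0.R1=0 thr2.R0=2
thr0.R0=0 thr0.R1=1 thr2.R0=1
thr0.R0=0 thr0.R1=1 thr2.R0=2
thr0.R0=1 thr0.R1=0 thr2.R0=1
thr0.R0=1 thr0.R1=0 thr2.R0=2
thr0.R0=1 thr0.R1=1 thr2.R0=1
thr0.R0=1 thr0.R1=1 thr2.R0=2
thr0.R0=2 thr0.R1=1 thr2.R0=1
thr0.R0=2 thr0.R1=1 thr2.R0=2

outcome vector order: (thr0.R0,thr0.R1,thr2.R0)
|TSO outcomes| = 10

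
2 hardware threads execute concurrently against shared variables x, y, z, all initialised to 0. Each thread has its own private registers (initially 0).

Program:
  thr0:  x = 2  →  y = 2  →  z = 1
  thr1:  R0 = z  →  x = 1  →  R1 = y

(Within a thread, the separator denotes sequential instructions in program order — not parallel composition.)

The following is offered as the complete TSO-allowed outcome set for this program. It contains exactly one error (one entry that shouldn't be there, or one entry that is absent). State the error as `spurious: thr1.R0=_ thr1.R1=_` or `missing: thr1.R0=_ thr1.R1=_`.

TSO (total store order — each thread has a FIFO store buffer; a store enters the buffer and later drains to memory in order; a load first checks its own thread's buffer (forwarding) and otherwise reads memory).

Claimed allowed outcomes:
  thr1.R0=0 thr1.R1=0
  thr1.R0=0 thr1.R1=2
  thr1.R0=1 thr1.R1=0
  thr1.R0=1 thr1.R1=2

spurious: thr1.R0=1 thr1.R1=0

outcome vector order: (thr1.R0,thr1.R1)
TSO: 3 outcomes — {<0 0>, <0 2>, <1 2>}
claimed∖TSO = {<1 0>}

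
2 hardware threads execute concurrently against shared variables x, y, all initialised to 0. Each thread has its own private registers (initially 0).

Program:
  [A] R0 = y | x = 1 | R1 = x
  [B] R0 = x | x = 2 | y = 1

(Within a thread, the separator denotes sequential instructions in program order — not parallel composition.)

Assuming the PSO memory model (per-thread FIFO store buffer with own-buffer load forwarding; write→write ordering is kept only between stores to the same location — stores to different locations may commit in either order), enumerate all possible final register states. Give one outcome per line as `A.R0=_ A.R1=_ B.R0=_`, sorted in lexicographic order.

outcome vector order: (A.R0,A.R1,B.R0)
|PSO outcomes| = 6

A.R0=0 A.R1=1 B.R0=0
A.R0=0 A.R1=1 B.R0=1
A.R0=0 A.R1=2 B.R0=0
A.R0=0 A.R1=2 B.R0=1
A.R0=1 A.R1=1 B.R0=0
A.R0=1 A.R1=2 B.R0=0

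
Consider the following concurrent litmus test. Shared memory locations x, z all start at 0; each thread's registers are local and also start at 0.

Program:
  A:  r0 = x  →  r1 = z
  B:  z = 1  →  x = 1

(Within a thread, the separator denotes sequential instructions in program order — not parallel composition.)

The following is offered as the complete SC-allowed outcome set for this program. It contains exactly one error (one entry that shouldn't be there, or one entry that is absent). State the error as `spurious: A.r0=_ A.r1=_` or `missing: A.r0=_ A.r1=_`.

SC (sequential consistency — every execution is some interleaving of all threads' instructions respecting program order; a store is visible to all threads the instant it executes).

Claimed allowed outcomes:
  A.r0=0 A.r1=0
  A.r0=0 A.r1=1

outcome vector order: (A.r0,A.r1)
SC (3): 00 01 11
SC∖claimed = {11}

missing: A.r0=1 A.r1=1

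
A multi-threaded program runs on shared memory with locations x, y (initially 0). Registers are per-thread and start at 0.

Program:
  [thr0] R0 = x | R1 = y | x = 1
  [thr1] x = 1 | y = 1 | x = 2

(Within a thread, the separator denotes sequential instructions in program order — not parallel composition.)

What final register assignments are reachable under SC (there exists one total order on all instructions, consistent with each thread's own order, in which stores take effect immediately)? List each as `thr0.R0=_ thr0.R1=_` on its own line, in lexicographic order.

thr0.R0=0 thr0.R1=0
thr0.R0=0 thr0.R1=1
thr0.R0=1 thr0.R1=0
thr0.R0=1 thr0.R1=1
thr0.R0=2 thr0.R1=1

outcome vector order: (thr0.R0,thr0.R1)
|SC outcomes| = 5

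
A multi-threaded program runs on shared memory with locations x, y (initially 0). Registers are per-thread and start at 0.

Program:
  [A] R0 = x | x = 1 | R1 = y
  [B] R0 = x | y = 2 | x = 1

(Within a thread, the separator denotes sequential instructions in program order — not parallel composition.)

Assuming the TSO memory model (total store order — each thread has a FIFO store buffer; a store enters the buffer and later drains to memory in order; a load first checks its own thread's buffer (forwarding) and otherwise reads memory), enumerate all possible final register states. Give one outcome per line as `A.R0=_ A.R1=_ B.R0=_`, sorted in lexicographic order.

A.R0=0 A.R1=0 B.R0=0
A.R0=0 A.R1=0 B.R0=1
A.R0=0 A.R1=2 B.R0=0
A.R0=0 A.R1=2 B.R0=1
A.R0=1 A.R1=2 B.R0=0

outcome vector order: (A.R0,A.R1,B.R0)
|TSO outcomes| = 5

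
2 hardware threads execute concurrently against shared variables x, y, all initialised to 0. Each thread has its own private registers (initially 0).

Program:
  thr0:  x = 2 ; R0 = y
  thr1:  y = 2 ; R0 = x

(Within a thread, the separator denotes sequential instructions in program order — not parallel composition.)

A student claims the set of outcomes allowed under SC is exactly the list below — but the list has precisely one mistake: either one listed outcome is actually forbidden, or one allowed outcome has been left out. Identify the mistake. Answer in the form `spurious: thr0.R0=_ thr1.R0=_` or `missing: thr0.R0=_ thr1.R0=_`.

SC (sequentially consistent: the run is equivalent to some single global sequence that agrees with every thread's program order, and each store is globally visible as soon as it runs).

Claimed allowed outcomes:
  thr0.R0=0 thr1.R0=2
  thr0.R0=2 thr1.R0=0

missing: thr0.R0=2 thr1.R0=2

outcome vector order: (thr0.R0,thr1.R0)
SC: 3 outcomes — {02; 20; 22}
SC∖claimed = {22}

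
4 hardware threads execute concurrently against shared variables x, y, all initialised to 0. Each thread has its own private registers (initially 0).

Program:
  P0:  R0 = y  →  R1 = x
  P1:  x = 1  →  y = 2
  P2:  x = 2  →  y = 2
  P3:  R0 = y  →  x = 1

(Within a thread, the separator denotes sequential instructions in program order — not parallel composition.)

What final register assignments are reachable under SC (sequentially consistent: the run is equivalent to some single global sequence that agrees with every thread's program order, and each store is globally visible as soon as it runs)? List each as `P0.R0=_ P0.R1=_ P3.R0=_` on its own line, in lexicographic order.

outcome vector order: (P0.R0,P0.R1,P3.R0)
|SC outcomes| = 10

P0.R0=0 P0.R1=0 P3.R0=0
P0.R0=0 P0.R1=0 P3.R0=2
P0.R0=0 P0.R1=1 P3.R0=0
P0.R0=0 P0.R1=1 P3.R0=2
P0.R0=0 P0.R1=2 P3.R0=0
P0.R0=0 P0.R1=2 P3.R0=2
P0.R0=2 P0.R1=1 P3.R0=0
P0.R0=2 P0.R1=1 P3.R0=2
P0.R0=2 P0.R1=2 P3.R0=0
P0.R0=2 P0.R1=2 P3.R0=2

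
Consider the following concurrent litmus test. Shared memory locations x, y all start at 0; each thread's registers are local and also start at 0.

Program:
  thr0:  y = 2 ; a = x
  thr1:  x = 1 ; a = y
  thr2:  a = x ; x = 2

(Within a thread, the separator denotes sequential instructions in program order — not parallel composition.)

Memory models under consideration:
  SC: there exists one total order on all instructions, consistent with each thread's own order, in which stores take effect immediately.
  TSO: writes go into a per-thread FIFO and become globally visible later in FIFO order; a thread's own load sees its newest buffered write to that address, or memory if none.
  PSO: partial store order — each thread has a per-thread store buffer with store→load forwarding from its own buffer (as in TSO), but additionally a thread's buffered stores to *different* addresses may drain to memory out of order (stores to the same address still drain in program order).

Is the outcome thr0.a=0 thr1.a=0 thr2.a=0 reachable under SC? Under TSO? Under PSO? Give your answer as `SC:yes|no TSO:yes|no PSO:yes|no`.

outcome vector order: (thr0.a,thr1.a,thr2.a)
SC: 10 outcomes — {0/2/0; 0/2/1; 1/0/0; 1/0/1; 1/2/0; 1/2/1; 2/0/0; 2/0/1; 2/2/0; 2/2/1}
TSO: 12 outcomes — {0/0/0; 0/0/1; 0/2/0; 0/2/1; 1/0/0; 1/0/1; 1/2/0; 1/2/1; 2/0/0; 2/0/1; 2/2/0; 2/2/1}
PSO: 12 outcomes — {0/0/0; 0/0/1; 0/2/0; 0/2/1; 1/0/0; 1/0/1; 1/2/0; 1/2/1; 2/0/0; 2/0/1; 2/2/0; 2/2/1}
target 0/0/0 ∈ {TSO,PSO}

SC:no TSO:yes PSO:yes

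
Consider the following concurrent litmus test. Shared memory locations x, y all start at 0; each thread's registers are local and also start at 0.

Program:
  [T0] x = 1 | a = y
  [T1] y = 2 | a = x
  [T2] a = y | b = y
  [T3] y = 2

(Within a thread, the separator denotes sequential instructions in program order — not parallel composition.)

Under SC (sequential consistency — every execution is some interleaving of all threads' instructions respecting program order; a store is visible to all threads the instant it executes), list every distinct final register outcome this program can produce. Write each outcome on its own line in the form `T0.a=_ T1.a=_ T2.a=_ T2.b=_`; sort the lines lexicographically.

outcome vector order: (T0.a,T1.a,T2.a,T2.b)
|SC outcomes| = 9

T0.a=0 T1.a=1 T2.a=0 T2.b=0
T0.a=0 T1.a=1 T2.a=0 T2.b=2
T0.a=0 T1.a=1 T2.a=2 T2.b=2
T0.a=2 T1.a=0 T2.a=0 T2.b=0
T0.a=2 T1.a=0 T2.a=0 T2.b=2
T0.a=2 T1.a=0 T2.a=2 T2.b=2
T0.a=2 T1.a=1 T2.a=0 T2.b=0
T0.a=2 T1.a=1 T2.a=0 T2.b=2
T0.a=2 T1.a=1 T2.a=2 T2.b=2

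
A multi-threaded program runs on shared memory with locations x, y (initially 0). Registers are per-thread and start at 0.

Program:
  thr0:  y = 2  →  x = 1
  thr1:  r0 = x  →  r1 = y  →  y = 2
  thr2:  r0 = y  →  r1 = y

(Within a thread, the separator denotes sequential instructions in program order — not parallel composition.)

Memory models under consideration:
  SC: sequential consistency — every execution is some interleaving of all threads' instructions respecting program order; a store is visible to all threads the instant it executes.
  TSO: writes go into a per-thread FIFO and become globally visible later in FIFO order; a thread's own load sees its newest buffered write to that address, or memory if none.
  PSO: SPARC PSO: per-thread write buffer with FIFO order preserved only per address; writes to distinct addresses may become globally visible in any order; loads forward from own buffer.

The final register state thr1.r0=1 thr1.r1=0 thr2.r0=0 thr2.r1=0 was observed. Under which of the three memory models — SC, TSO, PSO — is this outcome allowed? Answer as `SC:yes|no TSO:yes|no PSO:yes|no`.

outcome vector order: (thr1.r0,thr1.r1,thr2.r0,thr2.r1)
[SC] allowed = {<0 0 0 0> <0 0 0 2> <0 0 2 2> <0 2 0 0> <0 2 0 2> <0 2 2 2> <1 2 0 0> <1 2 0 2> <1 2 2 2>}
[TSO] allowed = {<0 0 0 0> <0 0 0 2> <0 0 2 2> <0 2 0 0> <0 2 0 2> <0 2 2 2> <1 2 0 0> <1 2 0 2> <1 2 2 2>}
[PSO] allowed = {<0 0 0 0> <0 0 0 2> <0 0 2 2> <0 2 0 0> <0 2 0 2> <0 2 2 2> <1 0 0 0> <1 0 0 2> <1 0 2 2> <1 2 0 0> <1 2 0 2> <1 2 2 2>}
target <1 0 0 0> ∈ {PSO}

SC:no TSO:no PSO:yes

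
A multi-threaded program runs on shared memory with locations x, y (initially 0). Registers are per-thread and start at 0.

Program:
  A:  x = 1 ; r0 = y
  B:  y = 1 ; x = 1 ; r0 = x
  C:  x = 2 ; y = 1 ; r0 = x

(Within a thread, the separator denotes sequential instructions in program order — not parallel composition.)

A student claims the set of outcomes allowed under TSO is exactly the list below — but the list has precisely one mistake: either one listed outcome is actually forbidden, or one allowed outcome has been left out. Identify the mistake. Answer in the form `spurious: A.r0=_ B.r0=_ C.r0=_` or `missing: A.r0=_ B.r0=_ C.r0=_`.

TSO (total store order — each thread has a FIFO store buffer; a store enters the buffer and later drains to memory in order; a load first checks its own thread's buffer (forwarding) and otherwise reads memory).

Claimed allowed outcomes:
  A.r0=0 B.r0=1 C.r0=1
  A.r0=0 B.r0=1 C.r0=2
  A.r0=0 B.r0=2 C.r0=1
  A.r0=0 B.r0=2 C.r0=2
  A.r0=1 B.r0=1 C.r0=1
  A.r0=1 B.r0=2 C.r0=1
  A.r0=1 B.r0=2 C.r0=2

missing: A.r0=1 B.r0=1 C.r0=2

outcome vector order: (A.r0,B.r0,C.r0)
[TSO] allowed = {(0,1,1), (0,1,2), (0,2,1), (0,2,2), (1,1,1), (1,1,2), (1,2,1), (1,2,2)}
TSO∖claimed = {(1,1,2)}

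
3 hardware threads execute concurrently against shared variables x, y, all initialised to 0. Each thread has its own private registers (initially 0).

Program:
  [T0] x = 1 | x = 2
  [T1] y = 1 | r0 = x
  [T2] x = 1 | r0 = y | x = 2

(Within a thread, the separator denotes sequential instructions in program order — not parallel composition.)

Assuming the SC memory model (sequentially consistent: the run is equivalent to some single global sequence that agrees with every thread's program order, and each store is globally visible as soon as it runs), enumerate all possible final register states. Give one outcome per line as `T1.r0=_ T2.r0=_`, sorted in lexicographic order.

outcome vector order: (T1.r0,T2.r0)
|SC outcomes| = 5

T1.r0=0 T2.r0=1
T1.r0=1 T2.r0=0
T1.r0=1 T2.r0=1
T1.r0=2 T2.r0=0
T1.r0=2 T2.r0=1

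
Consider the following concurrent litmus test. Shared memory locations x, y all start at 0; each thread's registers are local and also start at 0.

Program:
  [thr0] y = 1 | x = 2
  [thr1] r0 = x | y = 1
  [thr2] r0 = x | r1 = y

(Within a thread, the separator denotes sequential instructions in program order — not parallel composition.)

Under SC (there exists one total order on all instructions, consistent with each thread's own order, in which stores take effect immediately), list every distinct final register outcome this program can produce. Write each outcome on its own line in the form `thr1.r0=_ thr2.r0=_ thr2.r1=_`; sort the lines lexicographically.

thr1.r0=0 thr2.r0=0 thr2.r1=0
thr1.r0=0 thr2.r0=0 thr2.r1=1
thr1.r0=0 thr2.r0=2 thr2.r1=1
thr1.r0=2 thr2.r0=0 thr2.r1=0
thr1.r0=2 thr2.r0=0 thr2.r1=1
thr1.r0=2 thr2.r0=2 thr2.r1=1

outcome vector order: (thr1.r0,thr2.r0,thr2.r1)
|SC outcomes| = 6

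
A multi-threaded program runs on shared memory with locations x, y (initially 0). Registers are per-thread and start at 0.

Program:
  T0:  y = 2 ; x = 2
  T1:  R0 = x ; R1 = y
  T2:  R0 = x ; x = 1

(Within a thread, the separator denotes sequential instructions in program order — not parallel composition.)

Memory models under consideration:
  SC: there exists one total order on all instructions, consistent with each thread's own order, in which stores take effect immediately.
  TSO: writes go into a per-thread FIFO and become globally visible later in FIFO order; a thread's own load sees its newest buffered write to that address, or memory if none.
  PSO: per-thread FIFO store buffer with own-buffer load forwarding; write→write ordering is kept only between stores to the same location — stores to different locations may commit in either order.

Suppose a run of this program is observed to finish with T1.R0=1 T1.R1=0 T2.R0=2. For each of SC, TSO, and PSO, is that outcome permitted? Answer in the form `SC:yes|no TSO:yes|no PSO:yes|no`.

outcome vector order: (T1.R0,T1.R1,T2.R0)
[SC] allowed = {0/0/0; 0/0/2; 0/2/0; 0/2/2; 1/0/0; 1/2/0; 1/2/2; 2/2/0; 2/2/2}
[TSO] allowed = {0/0/0; 0/0/2; 0/2/0; 0/2/2; 1/0/0; 1/2/0; 1/2/2; 2/2/0; 2/2/2}
[PSO] allowed = {0/0/0; 0/0/2; 0/2/0; 0/2/2; 1/0/0; 1/0/2; 1/2/0; 1/2/2; 2/0/0; 2/0/2; 2/2/0; 2/2/2}
target 1/0/2 ∈ {PSO}

SC:no TSO:no PSO:yes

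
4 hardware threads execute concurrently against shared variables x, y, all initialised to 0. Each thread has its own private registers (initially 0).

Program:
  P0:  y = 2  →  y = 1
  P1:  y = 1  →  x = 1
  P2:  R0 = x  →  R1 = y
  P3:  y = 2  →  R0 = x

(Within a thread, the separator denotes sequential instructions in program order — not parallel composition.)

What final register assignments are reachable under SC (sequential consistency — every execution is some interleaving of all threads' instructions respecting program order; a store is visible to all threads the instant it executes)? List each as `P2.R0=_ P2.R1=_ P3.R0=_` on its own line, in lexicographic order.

P2.R0=0 P2.R1=0 P3.R0=0
P2.R0=0 P2.R1=0 P3.R0=1
P2.R0=0 P2.R1=1 P3.R0=0
P2.R0=0 P2.R1=1 P3.R0=1
P2.R0=0 P2.R1=2 P3.R0=0
P2.R0=0 P2.R1=2 P3.R0=1
P2.R0=1 P2.R1=1 P3.R0=0
P2.R0=1 P2.R1=1 P3.R0=1
P2.R0=1 P2.R1=2 P3.R0=0
P2.R0=1 P2.R1=2 P3.R0=1

outcome vector order: (P2.R0,P2.R1,P3.R0)
|SC outcomes| = 10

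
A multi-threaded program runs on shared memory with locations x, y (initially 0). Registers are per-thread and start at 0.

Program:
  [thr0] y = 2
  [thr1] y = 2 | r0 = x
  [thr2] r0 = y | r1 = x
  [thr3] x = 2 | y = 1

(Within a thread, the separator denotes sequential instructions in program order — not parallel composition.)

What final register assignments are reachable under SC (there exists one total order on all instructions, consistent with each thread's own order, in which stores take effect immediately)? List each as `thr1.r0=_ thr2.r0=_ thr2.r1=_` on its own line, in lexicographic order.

outcome vector order: (thr1.r0,thr2.r0,thr2.r1)
|SC outcomes| = 10

thr1.r0=0 thr2.r0=0 thr2.r1=0
thr1.r0=0 thr2.r0=0 thr2.r1=2
thr1.r0=0 thr2.r0=1 thr2.r1=2
thr1.r0=0 thr2.r0=2 thr2.r1=0
thr1.r0=0 thr2.r0=2 thr2.r1=2
thr1.r0=2 thr2.r0=0 thr2.r1=0
thr1.r0=2 thr2.r0=0 thr2.r1=2
thr1.r0=2 thr2.r0=1 thr2.r1=2
thr1.r0=2 thr2.r0=2 thr2.r1=0
thr1.r0=2 thr2.r0=2 thr2.r1=2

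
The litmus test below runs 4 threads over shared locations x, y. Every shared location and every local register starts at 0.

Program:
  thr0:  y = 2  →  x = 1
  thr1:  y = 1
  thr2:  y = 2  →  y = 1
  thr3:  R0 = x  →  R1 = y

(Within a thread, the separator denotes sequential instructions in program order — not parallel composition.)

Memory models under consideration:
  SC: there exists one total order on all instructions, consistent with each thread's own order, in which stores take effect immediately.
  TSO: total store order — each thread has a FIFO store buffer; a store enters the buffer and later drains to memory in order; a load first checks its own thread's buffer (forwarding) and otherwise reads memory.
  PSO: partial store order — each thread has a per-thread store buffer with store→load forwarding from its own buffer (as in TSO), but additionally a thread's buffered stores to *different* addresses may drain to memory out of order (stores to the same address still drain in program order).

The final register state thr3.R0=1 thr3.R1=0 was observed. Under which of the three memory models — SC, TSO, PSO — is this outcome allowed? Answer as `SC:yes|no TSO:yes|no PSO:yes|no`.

SC:no TSO:no PSO:yes

outcome vector order: (thr3.R0,thr3.R1)
SC: 5 outcomes — {0/0 0/1 0/2 1/1 1/2}
TSO: 5 outcomes — {0/0 0/1 0/2 1/1 1/2}
PSO: 6 outcomes — {0/0 0/1 0/2 1/0 1/1 1/2}
target 1/0 ∈ {PSO}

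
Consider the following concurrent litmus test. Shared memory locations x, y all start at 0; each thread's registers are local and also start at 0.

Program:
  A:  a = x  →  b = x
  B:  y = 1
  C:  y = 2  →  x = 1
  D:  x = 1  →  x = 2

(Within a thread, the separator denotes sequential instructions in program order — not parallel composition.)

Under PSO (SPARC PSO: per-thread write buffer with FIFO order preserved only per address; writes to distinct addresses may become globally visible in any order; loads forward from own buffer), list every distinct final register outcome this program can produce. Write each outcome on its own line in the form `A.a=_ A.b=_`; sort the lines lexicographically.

outcome vector order: (A.a,A.b)
|PSO outcomes| = 7

A.a=0 A.b=0
A.a=0 A.b=1
A.a=0 A.b=2
A.a=1 A.b=1
A.a=1 A.b=2
A.a=2 A.b=1
A.a=2 A.b=2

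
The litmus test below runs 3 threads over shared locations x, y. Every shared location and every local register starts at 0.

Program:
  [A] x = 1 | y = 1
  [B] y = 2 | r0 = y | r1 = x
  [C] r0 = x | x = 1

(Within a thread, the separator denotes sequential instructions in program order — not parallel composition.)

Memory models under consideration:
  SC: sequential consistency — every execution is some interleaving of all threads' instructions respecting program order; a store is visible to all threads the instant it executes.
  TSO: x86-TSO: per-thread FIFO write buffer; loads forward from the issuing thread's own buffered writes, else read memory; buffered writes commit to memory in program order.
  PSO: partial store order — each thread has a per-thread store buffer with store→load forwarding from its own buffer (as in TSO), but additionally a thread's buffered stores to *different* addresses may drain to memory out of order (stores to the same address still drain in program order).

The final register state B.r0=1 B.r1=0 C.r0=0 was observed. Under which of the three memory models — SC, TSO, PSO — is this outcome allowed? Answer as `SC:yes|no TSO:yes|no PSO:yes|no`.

outcome vector order: (B.r0,B.r1,C.r0)
under SC → (1,1,0); (1,1,1); (2,0,0); (2,0,1); (2,1,0); (2,1,1)
under TSO → (1,1,0); (1,1,1); (2,0,0); (2,0,1); (2,1,0); (2,1,1)
under PSO → (1,0,0); (1,0,1); (1,1,0); (1,1,1); (2,0,0); (2,0,1); (2,1,0); (2,1,1)
target (1,0,0) ∈ {PSO}

SC:no TSO:no PSO:yes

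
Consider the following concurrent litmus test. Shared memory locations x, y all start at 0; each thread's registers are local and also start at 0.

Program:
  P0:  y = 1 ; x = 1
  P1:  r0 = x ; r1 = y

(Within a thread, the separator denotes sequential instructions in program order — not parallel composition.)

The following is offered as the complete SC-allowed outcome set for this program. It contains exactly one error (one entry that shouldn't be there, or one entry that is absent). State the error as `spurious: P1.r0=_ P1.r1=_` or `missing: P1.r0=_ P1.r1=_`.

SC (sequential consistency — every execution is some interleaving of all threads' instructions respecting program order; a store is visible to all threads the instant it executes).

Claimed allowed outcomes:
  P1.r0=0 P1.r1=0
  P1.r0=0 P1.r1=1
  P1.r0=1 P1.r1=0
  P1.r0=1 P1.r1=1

spurious: P1.r0=1 P1.r1=0

outcome vector order: (P1.r0,P1.r1)
SC: 3 outcomes — {(0,0), (0,1), (1,1)}
claimed∖SC = {(1,0)}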